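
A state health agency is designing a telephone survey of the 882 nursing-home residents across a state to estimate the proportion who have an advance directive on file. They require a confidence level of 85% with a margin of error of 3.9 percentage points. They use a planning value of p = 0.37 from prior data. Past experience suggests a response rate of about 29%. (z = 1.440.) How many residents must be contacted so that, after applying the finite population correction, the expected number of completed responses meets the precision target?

807

Completed interviews needed (unadjusted): n₀ = 1.440² × 0.2331 / 0.039² ≈ 317.79 → 318.
FPC for N = 882: n = 318 / (1 + 317/882) = 318 / 1.3594 ≈ 233.92 → 234.
At a 29% response rate, contacts needed = 234 / 0.29 ≈ 806.90 → 807.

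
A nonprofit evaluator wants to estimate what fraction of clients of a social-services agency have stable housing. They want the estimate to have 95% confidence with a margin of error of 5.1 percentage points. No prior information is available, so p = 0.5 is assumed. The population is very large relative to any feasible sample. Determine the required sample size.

For 95% confidence, z = 1.960.
With p = 0.5, p(1−p) = 0.25.
n = z²·p(1−p)/E² = 1.960² × 0.2500 / 0.051² = 3.8416 × 0.2500 / 0.002601 ≈ 369.24.
Rounding up gives n = 370.

370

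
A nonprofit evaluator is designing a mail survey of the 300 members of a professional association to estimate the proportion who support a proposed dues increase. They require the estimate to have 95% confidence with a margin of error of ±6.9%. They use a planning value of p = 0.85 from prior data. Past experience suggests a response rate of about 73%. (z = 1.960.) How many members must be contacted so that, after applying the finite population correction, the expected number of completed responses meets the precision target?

106

Completed interviews needed (unadjusted): n₀ = 1.960² × 0.1275 / 0.069² ≈ 102.88 → 103.
FPC for N = 300: n = 103 / (1 + 102/300) = 103 / 1.3400 ≈ 76.87 → 77.
At a 73% response rate, contacts needed = 77 / 0.73 ≈ 105.48 → 106.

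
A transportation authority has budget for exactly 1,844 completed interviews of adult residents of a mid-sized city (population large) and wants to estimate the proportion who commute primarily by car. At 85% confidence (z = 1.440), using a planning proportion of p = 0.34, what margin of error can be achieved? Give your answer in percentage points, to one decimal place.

SE(p̂) = √[p(1−p)/n] = √[0.2244/1844] = 0.01103.
E = z × SE = 1.440 × 0.01103 = 0.01589, or 1.6 percentage points.

1.6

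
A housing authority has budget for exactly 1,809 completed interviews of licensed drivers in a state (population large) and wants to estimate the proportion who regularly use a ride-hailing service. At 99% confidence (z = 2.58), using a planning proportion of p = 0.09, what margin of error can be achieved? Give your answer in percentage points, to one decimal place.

SE(p̂) = √[p(1−p)/n] = √[0.0819/1809] = 0.00673.
E = z × SE = 2.58 × 0.00673 = 0.01736, or 1.7 percentage points.

1.7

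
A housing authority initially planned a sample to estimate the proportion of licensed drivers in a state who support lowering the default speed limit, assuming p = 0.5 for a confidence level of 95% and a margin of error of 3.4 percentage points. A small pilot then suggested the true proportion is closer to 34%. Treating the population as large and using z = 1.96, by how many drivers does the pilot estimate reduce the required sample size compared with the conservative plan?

85

Conservative (p = 0.5): n = 1.96² × 0.25 / 0.034² ≈ 830.80 → 831.
Using p = 0.34: p(1−p) = 0.2244, so n = 1.96² × 0.2244 / 0.034² ≈ 745.72 → 746.
Reduction: 831 − 746 = 85.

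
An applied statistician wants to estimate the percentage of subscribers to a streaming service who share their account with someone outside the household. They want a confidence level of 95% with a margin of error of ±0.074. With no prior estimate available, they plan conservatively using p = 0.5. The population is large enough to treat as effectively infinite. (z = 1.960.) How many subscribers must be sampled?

176

With p = 0.5, p(1−p) = 0.25.
n = z²·p(1−p)/E² = 1.960² × 0.2500 / 0.074² = 3.8416 × 0.2500 / 0.005476 ≈ 175.38.
Rounding up gives n = 176.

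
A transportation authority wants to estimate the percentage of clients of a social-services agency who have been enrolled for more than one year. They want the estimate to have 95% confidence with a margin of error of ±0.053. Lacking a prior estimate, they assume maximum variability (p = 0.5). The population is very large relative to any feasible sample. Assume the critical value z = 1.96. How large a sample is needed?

342

With p = 0.5, p(1−p) = 0.25.
n = z²·p(1−p)/E² = 1.96² × 0.2500 / 0.053² = 3.8416 × 0.2500 / 0.002809 ≈ 341.90.
Rounding up gives n = 342.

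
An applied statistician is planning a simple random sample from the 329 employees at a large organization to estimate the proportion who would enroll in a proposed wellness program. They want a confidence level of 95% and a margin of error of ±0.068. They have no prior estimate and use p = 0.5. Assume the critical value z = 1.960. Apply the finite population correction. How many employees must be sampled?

128

Unadjusted: n₀ = 1.960² × 0.50 × 0.50 / 0.068² ≈ 207.70, so n₀ = 208.
Finite population correction with N = 329: n = n₀ / (1 + (n₀−1)/N) = 208 / (1 + 207/329) = 208 / 1.6292 ≈ 127.67.
Rounding up, n = 128.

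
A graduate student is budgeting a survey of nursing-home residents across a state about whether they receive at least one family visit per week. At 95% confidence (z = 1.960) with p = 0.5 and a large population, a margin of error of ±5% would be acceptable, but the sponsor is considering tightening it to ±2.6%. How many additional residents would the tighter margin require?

1036

At ±5%: n = 1.960² × 0.2500 / 0.050² ≈ 384.16 → 385.
At ±2.6%: n = 1.960² × 0.2500 / 0.026² ≈ 1420.71 → 1421.
Additional respondents: 1421 − 385 = 1036.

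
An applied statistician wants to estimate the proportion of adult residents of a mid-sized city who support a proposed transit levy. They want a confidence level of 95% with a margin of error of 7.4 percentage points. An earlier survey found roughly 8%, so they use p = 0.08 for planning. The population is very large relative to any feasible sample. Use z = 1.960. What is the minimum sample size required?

52

With p = 0.08, p(1−p) = 0.0736.
n = z²·p(1−p)/E² = 1.960² × 0.0736 / 0.074² = 3.8416 × 0.0736 / 0.005476 ≈ 51.63.
Rounding up gives n = 52.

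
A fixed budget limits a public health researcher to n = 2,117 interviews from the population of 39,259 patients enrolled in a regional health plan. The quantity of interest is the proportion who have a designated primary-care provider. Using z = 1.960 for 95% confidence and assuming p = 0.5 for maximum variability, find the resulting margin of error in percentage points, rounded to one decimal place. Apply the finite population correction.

Finite-population factor: (N−n)/(N−1) = (39259−2117)/(39259−1) = 0.9461.
SE(p̂) = √[p(1−p)/n · (N−n)/(N−1)] = √[0.2500/2117 × 0.9461] = 0.01057.
E = z × SE = 1.960 × 0.01057 = 0.02072 ≈ 2.1 percentage points.

2.1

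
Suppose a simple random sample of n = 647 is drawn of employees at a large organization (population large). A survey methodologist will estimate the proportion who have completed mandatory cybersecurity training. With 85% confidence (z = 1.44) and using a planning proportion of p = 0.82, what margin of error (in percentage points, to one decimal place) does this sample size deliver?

2.2

SE(p̂) = √[p(1−p)/n] = √[0.1476/647] = 0.01510.
E = z × SE = 1.44 × 0.01510 = 0.02175, or 2.2 percentage points.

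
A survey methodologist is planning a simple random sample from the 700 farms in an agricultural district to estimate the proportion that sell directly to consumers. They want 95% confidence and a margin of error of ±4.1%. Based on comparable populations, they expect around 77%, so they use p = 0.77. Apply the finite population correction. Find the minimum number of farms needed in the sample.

For 95% confidence, z = 1.960.
Unadjusted: n₀ = 1.960² × 0.77 × 0.23 / 0.041² ≈ 404.73, so n₀ = 405.
Finite population correction with N = 700: n = n₀ / (1 + (n₀−1)/N) = 405 / (1 + 404/700) = 405 / 1.5771 ≈ 256.79.
Rounding up, n = 257.

257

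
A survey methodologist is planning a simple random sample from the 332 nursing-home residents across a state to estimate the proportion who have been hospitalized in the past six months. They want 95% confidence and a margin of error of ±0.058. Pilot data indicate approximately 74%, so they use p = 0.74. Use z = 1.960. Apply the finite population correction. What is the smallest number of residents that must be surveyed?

133

Unadjusted: n₀ = 1.960² × 0.74 × 0.26 / 0.058² ≈ 219.72, so n₀ = 220.
Finite population correction with N = 332: n = n₀ / (1 + (n₀−1)/N) = 220 / (1 + 219/332) = 220 / 1.6596 ≈ 132.56.
Rounding up, n = 133.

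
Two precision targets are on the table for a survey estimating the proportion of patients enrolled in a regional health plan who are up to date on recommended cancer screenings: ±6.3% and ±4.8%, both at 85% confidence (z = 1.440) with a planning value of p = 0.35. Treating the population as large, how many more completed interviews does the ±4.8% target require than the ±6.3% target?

86

At ±6.3%: n = 1.440² × 0.2275 / 0.063² ≈ 118.86 → 119.
At ±4.8%: n = 1.440² × 0.2275 / 0.048² ≈ 204.75 → 205.
Additional respondents: 205 − 119 = 86.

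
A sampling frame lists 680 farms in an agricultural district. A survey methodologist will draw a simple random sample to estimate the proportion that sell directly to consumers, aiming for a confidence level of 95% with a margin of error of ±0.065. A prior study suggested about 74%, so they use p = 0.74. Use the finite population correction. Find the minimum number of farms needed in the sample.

For 95% confidence, z = 1.96.
Unadjusted: n₀ = 1.96² × 0.74 × 0.26 / 0.065² ≈ 174.94, so n₀ = 175.
Finite population correction with N = 680: n = n₀ / (1 + (n₀−1)/N) = 175 / (1 + 174/680) = 175 / 1.2559 ≈ 139.34.
Rounding up, n = 140.

140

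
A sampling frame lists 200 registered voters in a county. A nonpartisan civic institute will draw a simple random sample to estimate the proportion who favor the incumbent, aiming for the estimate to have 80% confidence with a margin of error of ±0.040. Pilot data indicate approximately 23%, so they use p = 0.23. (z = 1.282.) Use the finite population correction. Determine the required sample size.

96

Unadjusted: n₀ = 1.282² × 0.23 × 0.77 / 0.040² ≈ 181.92, so n₀ = 182.
Finite population correction with N = 200: n = n₀ / (1 + (n₀−1)/N) = 182 / (1 + 181/200) = 182 / 1.9050 ≈ 95.54.
Rounding up, n = 96.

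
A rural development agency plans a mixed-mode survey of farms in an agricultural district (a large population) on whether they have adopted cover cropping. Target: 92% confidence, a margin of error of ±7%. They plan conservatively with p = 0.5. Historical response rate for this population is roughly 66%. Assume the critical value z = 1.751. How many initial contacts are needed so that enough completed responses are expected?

Completed interviews needed: n₀ = 1.751² × 0.2500 / 0.070² ≈ 156.43 → 157.
At a 66% response rate, contacts needed = 157 / 0.66 ≈ 237.88 → 238.

238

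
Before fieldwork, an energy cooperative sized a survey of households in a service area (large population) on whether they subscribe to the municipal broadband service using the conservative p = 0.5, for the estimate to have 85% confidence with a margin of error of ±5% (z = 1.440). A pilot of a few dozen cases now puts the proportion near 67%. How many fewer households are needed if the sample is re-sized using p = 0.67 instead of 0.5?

24

Conservative (p = 0.5): n = 1.440² × 0.25 / 0.050² ≈ 207.36 → 208.
Using p = 0.67: p(1−p) = 0.2211, so n = 1.440² × 0.2211 / 0.050² ≈ 183.39 → 184.
Reduction: 208 − 184 = 24.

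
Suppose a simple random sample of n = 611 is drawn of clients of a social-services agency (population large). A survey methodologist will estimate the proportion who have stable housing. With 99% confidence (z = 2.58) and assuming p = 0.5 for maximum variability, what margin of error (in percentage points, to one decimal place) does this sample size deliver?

SE(p̂) = √[p(1−p)/n] = √[0.2500/611] = 0.02023.
E = z × SE = 2.58 × 0.02023 = 0.05219, or 5.2 percentage points.

5.2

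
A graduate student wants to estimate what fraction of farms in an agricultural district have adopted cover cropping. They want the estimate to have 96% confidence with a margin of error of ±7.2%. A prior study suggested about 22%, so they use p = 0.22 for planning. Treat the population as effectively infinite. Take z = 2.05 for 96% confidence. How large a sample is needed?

140

With p = 0.22, p(1−p) = 0.1716.
n = z²·p(1−p)/E² = 2.05² × 0.1716 / 0.072² = 4.2025 × 0.1716 / 0.005184 ≈ 139.11.
Rounding up gives n = 140.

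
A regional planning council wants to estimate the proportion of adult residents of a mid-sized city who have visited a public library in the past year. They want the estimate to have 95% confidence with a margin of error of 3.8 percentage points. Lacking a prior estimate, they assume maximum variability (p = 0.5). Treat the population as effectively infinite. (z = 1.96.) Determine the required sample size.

666

With p = 0.5, p(1−p) = 0.25.
n = z²·p(1−p)/E² = 1.96² × 0.2500 / 0.038² = 3.8416 × 0.2500 / 0.001444 ≈ 665.10.
Rounding up gives n = 666.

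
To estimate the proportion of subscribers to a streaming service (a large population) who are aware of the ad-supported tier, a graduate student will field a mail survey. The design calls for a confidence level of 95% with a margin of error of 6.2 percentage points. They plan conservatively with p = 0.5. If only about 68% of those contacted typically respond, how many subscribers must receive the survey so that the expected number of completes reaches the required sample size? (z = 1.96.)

Completed interviews needed: n₀ = 1.96² × 0.2500 / 0.062² ≈ 249.84 → 250.
At a 68% response rate, contacts needed = 250 / 0.68 ≈ 367.65 → 368.

368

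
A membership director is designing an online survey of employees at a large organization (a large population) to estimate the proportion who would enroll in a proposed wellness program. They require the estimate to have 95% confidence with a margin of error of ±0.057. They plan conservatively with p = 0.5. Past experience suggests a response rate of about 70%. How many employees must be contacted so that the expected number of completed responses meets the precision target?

For 95% confidence, z = 1.96.
Completed interviews needed: n₀ = 1.96² × 0.2500 / 0.057² ≈ 295.60 → 296.
At a 70% response rate, contacts needed = 296 / 0.70 ≈ 422.86 → 423.

423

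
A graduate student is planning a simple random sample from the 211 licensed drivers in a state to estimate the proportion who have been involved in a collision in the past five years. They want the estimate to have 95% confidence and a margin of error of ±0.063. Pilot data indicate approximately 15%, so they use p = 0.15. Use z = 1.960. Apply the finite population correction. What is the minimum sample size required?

79

Unadjusted: n₀ = 1.960² × 0.15 × 0.85 / 0.063² ≈ 123.41, so n₀ = 124.
Finite population correction with N = 211: n = n₀ / (1 + (n₀−1)/N) = 124 / (1 + 123/211) = 124 / 1.5829 ≈ 78.34.
Rounding up, n = 79.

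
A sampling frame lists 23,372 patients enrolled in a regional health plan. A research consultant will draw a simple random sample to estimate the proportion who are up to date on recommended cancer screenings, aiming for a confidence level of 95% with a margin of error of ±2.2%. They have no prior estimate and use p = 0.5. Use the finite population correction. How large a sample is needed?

1830

For 95% confidence, z = 1.96.
Unadjusted: n₀ = 1.96² × 0.50 × 0.50 / 0.022² ≈ 1984.30, so n₀ = 1985.
Finite population correction with N = 23,372: n = n₀ / (1 + (n₀−1)/N) = 1985 / (1 + 1984/23372) = 1985 / 1.0849 ≈ 1829.68.
Rounding up, n = 1830.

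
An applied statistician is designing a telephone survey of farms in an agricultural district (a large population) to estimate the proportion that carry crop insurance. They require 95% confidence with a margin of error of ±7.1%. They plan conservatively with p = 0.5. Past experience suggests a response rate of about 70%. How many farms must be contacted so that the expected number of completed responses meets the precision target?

For 95% confidence, z = 1.960.
Completed interviews needed: n₀ = 1.960² × 0.2500 / 0.071² ≈ 190.52 → 191.
At a 70% response rate, contacts needed = 191 / 0.70 ≈ 272.86 → 273.

273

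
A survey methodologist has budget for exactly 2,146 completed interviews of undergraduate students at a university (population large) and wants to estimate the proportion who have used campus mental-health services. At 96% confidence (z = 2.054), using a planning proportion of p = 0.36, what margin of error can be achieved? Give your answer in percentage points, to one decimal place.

2.1

SE(p̂) = √[p(1−p)/n] = √[0.2304/2146] = 0.01036.
E = z × SE = 2.054 × 0.01036 = 0.02128, or 2.1 percentage points.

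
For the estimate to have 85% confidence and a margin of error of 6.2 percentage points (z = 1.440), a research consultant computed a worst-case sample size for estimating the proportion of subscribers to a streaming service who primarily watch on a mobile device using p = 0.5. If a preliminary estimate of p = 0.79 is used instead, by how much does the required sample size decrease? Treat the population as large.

45

Conservative (p = 0.5): n = 1.440² × 0.25 / 0.062² ≈ 134.86 → 135.
Using p = 0.79: p(1−p) = 0.1659, so n = 1.440² × 0.1659 / 0.062² ≈ 89.49 → 90.
Reduction: 135 − 90 = 45.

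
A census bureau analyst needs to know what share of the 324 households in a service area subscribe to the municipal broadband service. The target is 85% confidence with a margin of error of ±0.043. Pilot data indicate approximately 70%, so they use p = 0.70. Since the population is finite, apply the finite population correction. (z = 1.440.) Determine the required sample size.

137

Unadjusted: n₀ = 1.440² × 0.70 × 0.30 / 0.043² ≈ 235.51, so n₀ = 236.
Finite population correction with N = 324: n = n₀ / (1 + (n₀−1)/N) = 236 / (1 + 235/324) = 236 / 1.7253 ≈ 136.79.
Rounding up, n = 137.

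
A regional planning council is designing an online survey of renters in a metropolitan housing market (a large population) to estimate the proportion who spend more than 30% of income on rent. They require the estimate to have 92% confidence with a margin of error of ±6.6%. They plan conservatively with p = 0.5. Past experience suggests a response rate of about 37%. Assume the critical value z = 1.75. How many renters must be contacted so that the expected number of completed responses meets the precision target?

Completed interviews needed: n₀ = 1.75² × 0.2500 / 0.066² ≈ 175.76 → 176.
At a 37% response rate, contacts needed = 176 / 0.37 ≈ 475.68 → 476.

476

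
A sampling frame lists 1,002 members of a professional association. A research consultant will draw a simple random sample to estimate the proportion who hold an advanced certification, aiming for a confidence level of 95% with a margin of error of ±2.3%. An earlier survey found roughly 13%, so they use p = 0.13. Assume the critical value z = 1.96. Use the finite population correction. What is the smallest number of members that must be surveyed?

452

Unadjusted: n₀ = 1.96² × 0.13 × 0.87 / 0.023² ≈ 821.33, so n₀ = 822.
Finite population correction with N = 1,002: n = n₀ / (1 + (n₀−1)/N) = 822 / (1 + 821/1002) = 822 / 1.8194 ≈ 451.81.
Rounding up, n = 452.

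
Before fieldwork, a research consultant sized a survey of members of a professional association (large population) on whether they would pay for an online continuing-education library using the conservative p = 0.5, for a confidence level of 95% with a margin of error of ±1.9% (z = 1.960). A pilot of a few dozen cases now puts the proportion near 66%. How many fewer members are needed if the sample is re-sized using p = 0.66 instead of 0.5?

Conservative (p = 0.5): n = 1.960² × 0.25 / 0.019² ≈ 2660.39 → 2661.
Using p = 0.66: p(1−p) = 0.2244, so n = 1.960² × 0.2244 / 0.019² ≈ 2387.96 → 2388.
Reduction: 2661 − 2388 = 273.

273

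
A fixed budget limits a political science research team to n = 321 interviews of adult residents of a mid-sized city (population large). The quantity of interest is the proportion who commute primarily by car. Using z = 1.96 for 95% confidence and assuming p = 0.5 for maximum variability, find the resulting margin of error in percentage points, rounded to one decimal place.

5.5

SE(p̂) = √[p(1−p)/n] = √[0.2500/321] = 0.02791.
E = z × SE = 1.96 × 0.02791 = 0.05470, or 5.5 percentage points.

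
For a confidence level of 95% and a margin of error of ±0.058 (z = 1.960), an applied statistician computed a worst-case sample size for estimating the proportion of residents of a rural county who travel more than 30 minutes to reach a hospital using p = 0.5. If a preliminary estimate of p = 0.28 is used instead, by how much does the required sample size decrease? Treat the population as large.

55

Conservative (p = 0.5): n = 1.960² × 0.25 / 0.058² ≈ 285.49 → 286.
Using p = 0.28: p(1−p) = 0.2016, so n = 1.960² × 0.2016 / 0.058² ≈ 230.22 → 231.
Reduction: 286 − 231 = 55.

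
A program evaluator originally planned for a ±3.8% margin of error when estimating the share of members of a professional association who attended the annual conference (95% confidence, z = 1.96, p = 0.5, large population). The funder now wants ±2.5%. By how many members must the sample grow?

871

At ±3.8%: n = 1.96² × 0.2500 / 0.038² ≈ 665.10 → 666.
At ±2.5%: n = 1.96² × 0.2500 / 0.025² ≈ 1536.64 → 1537.
Additional respondents: 1537 − 666 = 871.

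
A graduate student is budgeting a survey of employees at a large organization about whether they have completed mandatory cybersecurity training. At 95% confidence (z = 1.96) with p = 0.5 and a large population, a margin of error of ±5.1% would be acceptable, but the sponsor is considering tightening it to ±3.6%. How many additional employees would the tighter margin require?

At ±5.1%: n = 1.96² × 0.2500 / 0.051² ≈ 369.24 → 370.
At ±3.6%: n = 1.96² × 0.2500 / 0.036² ≈ 741.05 → 742.
Additional respondents: 742 − 370 = 372.

372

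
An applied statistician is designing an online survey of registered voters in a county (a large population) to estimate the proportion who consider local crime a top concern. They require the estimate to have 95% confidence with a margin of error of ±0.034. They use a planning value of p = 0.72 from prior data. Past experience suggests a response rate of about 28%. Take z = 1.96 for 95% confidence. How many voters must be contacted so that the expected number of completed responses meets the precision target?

Completed interviews needed: n₀ = 1.96² × 0.2016 / 0.034² ≈ 669.95 → 670.
At a 28% response rate, contacts needed = 670 / 0.28 ≈ 2392.86 → 2393.

2393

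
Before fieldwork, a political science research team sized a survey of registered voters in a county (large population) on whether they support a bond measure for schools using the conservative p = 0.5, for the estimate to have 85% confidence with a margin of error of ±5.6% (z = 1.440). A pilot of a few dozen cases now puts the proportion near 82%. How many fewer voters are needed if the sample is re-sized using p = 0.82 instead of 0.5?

Conservative (p = 0.5): n = 1.440² × 0.25 / 0.056² ≈ 165.31 → 166.
Using p = 0.82: p(1−p) = 0.1476, so n = 1.440² × 0.1476 / 0.056² ≈ 97.60 → 98.
Reduction: 166 − 98 = 68.

68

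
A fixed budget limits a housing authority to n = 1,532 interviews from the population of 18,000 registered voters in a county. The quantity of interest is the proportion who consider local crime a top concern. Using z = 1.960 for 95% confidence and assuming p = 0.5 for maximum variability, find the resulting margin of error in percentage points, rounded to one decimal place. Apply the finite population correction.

Finite-population factor: (N−n)/(N−1) = (18000−1532)/(18000−1) = 0.9149.
SE(p̂) = √[p(1−p)/n · (N−n)/(N−1)] = √[0.2500/1532 × 0.9149] = 0.01222.
E = z × SE = 1.960 × 0.01222 = 0.02395 ≈ 2.4 percentage points.

2.4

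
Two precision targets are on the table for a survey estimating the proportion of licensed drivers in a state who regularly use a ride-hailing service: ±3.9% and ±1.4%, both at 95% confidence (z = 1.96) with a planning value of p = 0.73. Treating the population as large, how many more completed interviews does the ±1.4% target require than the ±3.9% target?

At ±3.9%: n = 1.96² × 0.1971 / 0.039² ≈ 497.82 → 498.
At ±1.4%: n = 1.96² × 0.1971 / 0.014² ≈ 3863.16 → 3864.
Additional respondents: 3864 − 498 = 3366.

3366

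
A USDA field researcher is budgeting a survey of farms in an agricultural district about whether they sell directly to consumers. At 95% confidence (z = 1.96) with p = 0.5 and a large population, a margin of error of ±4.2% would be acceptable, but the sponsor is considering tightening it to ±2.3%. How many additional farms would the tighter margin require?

At ±4.2%: n = 1.96² × 0.2500 / 0.042² ≈ 544.44 → 545.
At ±2.3%: n = 1.96² × 0.2500 / 0.023² ≈ 1815.50 → 1816.
Additional respondents: 1816 − 545 = 1271.

1271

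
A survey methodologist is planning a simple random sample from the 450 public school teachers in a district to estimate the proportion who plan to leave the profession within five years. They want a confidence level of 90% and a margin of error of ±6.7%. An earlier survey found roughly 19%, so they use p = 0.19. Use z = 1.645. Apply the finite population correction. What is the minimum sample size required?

Unadjusted: n₀ = 1.645² × 0.19 × 0.81 / 0.067² ≈ 92.77, so n₀ = 93.
Finite population correction with N = 450: n = n₀ / (1 + (n₀−1)/N) = 93 / (1 + 92/450) = 93 / 1.2044 ≈ 77.21.
Rounding up, n = 78.

78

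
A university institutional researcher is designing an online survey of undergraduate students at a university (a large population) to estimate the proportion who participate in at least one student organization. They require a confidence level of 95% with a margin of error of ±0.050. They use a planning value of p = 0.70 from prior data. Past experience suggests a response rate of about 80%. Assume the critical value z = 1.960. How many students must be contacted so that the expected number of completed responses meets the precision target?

Completed interviews needed: n₀ = 1.960² × 0.2100 / 0.050² ≈ 322.69 → 323.
At an 80% response rate, contacts needed = 323 / 0.80 ≈ 403.75 → 404.

404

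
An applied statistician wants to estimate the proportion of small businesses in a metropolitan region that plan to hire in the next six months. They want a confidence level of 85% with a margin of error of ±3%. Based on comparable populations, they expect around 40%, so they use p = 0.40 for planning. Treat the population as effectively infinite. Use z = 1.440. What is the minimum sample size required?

With p = 0.40, p(1−p) = 0.2400.
n = z²·p(1−p)/E² = 1.440² × 0.2400 / 0.030² = 2.0736 × 0.2400 / 0.000900 ≈ 552.96.
Rounding up gives n = 553.

553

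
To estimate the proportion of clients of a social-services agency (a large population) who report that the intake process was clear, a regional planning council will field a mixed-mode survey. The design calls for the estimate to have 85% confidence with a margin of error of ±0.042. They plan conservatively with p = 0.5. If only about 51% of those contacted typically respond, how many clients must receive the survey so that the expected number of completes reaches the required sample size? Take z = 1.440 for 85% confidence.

577

Completed interviews needed: n₀ = 1.440² × 0.2500 / 0.042² ≈ 293.88 → 294.
At a 51% response rate, contacts needed = 294 / 0.51 ≈ 576.47 → 577.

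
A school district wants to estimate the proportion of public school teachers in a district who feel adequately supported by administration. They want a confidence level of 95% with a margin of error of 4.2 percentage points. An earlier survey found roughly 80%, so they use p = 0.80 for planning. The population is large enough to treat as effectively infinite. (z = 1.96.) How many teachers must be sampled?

With p = 0.80, p(1−p) = 0.1600.
n = z²·p(1−p)/E² = 1.96² × 0.1600 / 0.042² = 3.8416 × 0.1600 / 0.001764 ≈ 348.44.
Rounding up gives n = 349.

349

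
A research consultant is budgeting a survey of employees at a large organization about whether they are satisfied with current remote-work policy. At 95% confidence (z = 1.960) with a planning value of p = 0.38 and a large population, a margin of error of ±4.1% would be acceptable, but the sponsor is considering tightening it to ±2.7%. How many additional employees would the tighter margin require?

At ±4.1%: n = 1.960² × 0.2356 / 0.041² ≈ 538.42 → 539.
At ±2.7%: n = 1.960² × 0.2356 / 0.027² ≈ 1241.54 → 1242.
Additional respondents: 1242 − 539 = 703.

703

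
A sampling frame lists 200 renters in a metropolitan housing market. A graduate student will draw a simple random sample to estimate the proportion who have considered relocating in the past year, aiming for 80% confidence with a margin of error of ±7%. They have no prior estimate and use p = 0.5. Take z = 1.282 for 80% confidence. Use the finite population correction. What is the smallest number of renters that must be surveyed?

Unadjusted: n₀ = 1.282² × 0.50 × 0.50 / 0.070² ≈ 83.85, so n₀ = 84.
Finite population correction with N = 200: n = n₀ / (1 + (n₀−1)/N) = 84 / (1 + 83/200) = 84 / 1.4150 ≈ 59.36.
Rounding up, n = 60.

60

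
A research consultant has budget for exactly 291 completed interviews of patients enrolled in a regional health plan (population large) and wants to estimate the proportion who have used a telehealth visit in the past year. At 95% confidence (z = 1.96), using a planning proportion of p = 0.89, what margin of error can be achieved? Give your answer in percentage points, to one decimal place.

SE(p̂) = √[p(1−p)/n] = √[0.0979/291] = 0.01834.
E = z × SE = 1.96 × 0.01834 = 0.03595, or 3.6 percentage points.

3.6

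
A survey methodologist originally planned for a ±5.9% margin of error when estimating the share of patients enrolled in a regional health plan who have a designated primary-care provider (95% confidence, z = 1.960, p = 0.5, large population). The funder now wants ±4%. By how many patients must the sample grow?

325

At ±5.9%: n = 1.960² × 0.2500 / 0.059² ≈ 275.90 → 276.
At ±4%: n = 1.960² × 0.2500 / 0.040² ≈ 600.25 → 601.
Additional respondents: 601 − 276 = 325.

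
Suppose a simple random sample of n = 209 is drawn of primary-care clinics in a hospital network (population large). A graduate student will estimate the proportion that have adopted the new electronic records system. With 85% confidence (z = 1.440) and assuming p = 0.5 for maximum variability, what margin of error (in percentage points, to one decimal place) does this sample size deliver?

SE(p̂) = √[p(1−p)/n] = √[0.2500/209] = 0.03459.
E = z × SE = 1.440 × 0.03459 = 0.04980, or 5.0 percentage points.

5.0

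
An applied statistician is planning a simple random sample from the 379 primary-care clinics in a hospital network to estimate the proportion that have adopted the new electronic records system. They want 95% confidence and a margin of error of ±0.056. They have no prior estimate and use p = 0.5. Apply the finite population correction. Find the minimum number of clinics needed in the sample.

For 95% confidence, z = 1.960.
Unadjusted: n₀ = 1.960² × 0.50 × 0.50 / 0.056² ≈ 306.25, so n₀ = 307.
Finite population correction with N = 379: n = n₀ / (1 + (n₀−1)/N) = 307 / (1 + 306/379) = 307 / 1.8074 ≈ 169.86.
Rounding up, n = 170.

170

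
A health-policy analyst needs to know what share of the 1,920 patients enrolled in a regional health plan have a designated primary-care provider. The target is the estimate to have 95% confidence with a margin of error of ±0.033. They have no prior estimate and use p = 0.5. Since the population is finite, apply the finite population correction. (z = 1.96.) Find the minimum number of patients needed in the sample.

605

Unadjusted: n₀ = 1.96² × 0.50 × 0.50 / 0.033² ≈ 881.91, so n₀ = 882.
Finite population correction with N = 1,920: n = n₀ / (1 + (n₀−1)/N) = 882 / (1 + 881/1920) = 882 / 1.4589 ≈ 604.58.
Rounding up, n = 605.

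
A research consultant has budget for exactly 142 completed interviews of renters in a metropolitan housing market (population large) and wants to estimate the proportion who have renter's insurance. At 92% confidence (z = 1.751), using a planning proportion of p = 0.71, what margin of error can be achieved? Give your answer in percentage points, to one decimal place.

6.7

SE(p̂) = √[p(1−p)/n] = √[0.2059/142] = 0.03808.
E = z × SE = 1.751 × 0.03808 = 0.06668, or 6.7 percentage points.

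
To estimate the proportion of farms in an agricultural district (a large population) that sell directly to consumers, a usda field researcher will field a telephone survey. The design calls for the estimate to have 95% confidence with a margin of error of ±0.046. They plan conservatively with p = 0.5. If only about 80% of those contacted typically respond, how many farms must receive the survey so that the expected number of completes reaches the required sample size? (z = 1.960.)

Completed interviews needed: n₀ = 1.960² × 0.2500 / 0.046² ≈ 453.88 → 454.
At an 80% response rate, contacts needed = 454 / 0.80 ≈ 567.50 → 568.

568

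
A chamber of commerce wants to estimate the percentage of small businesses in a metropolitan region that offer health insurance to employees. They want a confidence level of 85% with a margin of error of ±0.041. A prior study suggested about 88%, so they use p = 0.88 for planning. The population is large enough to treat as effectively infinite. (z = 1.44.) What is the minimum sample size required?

With p = 0.88, p(1−p) = 0.1056.
n = z²·p(1−p)/E² = 1.44² × 0.1056 / 0.041² = 2.0736 × 0.1056 / 0.001681 ≈ 130.26.
Rounding up gives n = 131.

131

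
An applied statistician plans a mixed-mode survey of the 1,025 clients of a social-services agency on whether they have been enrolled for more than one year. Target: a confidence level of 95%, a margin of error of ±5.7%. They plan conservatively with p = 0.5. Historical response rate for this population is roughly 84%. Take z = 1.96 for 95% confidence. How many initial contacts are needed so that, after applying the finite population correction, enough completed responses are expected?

274

Completed interviews needed (unadjusted): n₀ = 1.96² × 0.2500 / 0.057² ≈ 295.60 → 296.
FPC for N = 1,025: n = 296 / (1 + 295/1025) = 296 / 1.2878 ≈ 229.85 → 230.
At an 84% response rate, contacts needed = 230 / 0.84 ≈ 273.81 → 274.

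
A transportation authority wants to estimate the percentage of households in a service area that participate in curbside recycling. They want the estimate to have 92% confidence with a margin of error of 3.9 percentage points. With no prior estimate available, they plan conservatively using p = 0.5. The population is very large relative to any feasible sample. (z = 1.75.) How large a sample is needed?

With p = 0.5, p(1−p) = 0.25.
n = z²·p(1−p)/E² = 1.75² × 0.2500 / 0.039² = 3.0625 × 0.2500 / 0.001521 ≈ 503.37.
Rounding up gives n = 504.

504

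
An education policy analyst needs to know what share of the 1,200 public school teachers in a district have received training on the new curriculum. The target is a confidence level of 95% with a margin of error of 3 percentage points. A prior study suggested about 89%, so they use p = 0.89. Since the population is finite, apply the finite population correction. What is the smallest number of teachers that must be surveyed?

For 95% confidence, z = 1.960.
Unadjusted: n₀ = 1.960² × 0.89 × 0.11 / 0.030² ≈ 417.88, so n₀ = 418.
Finite population correction with N = 1,200: n = n₀ / (1 + (n₀−1)/N) = 418 / (1 + 417/1200) = 418 / 1.3475 ≈ 310.20.
Rounding up, n = 311.

311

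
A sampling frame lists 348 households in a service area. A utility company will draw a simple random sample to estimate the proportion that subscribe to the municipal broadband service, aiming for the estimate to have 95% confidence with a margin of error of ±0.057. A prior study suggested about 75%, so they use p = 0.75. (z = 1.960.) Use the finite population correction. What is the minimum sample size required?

136

Unadjusted: n₀ = 1.960² × 0.75 × 0.25 / 0.057² ≈ 221.70, so n₀ = 222.
Finite population correction with N = 348: n = n₀ / (1 + (n₀−1)/N) = 222 / (1 + 221/348) = 222 / 1.6351 ≈ 135.78.
Rounding up, n = 136.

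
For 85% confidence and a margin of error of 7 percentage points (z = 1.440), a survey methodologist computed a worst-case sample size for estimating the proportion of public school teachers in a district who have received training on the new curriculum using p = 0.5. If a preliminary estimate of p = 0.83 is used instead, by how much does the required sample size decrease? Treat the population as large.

Conservative (p = 0.5): n = 1.440² × 0.25 / 0.070² ≈ 105.80 → 106.
Using p = 0.83: p(1−p) = 0.1411, so n = 1.440² × 0.1411 / 0.070² ≈ 59.71 → 60.
Reduction: 106 − 60 = 46.

46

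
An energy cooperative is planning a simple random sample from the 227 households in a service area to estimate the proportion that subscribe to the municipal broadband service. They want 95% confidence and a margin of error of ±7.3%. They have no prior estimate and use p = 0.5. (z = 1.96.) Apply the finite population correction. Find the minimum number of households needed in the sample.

Unadjusted: n₀ = 1.96² × 0.50 × 0.50 / 0.073² ≈ 180.22, so n₀ = 181.
Finite population correction with N = 227: n = n₀ / (1 + (n₀−1)/N) = 181 / (1 + 180/227) = 181 / 1.7930 ≈ 100.95.
Rounding up, n = 101.

101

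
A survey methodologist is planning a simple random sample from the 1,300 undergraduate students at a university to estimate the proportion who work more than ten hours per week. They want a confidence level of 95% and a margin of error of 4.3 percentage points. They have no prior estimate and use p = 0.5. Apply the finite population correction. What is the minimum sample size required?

372

For 95% confidence, z = 1.960.
Unadjusted: n₀ = 1.960² × 0.50 × 0.50 / 0.043² ≈ 519.42, so n₀ = 520.
Finite population correction with N = 1,300: n = n₀ / (1 + (n₀−1)/N) = 520 / (1 + 519/1300) = 520 / 1.3992 ≈ 371.63.
Rounding up, n = 372.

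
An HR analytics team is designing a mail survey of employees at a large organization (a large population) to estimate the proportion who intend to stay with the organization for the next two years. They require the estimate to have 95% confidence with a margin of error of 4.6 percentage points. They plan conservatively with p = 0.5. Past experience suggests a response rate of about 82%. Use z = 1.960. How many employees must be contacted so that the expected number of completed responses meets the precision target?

554

Completed interviews needed: n₀ = 1.960² × 0.2500 / 0.046² ≈ 453.88 → 454.
At an 82% response rate, contacts needed = 454 / 0.82 ≈ 553.66 → 554.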